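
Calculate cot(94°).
cot(94°) = -0.06993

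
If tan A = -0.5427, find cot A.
cot A = 1/tan A = -1.843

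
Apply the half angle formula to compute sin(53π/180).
sin(53π/180) = √((1 - cos 53π/90)/2) = 0.7986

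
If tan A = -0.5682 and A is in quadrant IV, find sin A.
sin A = -0.494 (using tan²A + 1 = sec²A)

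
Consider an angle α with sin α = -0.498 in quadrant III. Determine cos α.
cos α = ±√(1 - sin²α) = -0.8672 (negative in QIII)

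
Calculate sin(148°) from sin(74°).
sin(148°) = 2 sin 74° cos 74° = 0.5299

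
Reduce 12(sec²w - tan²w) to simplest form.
12(sec²w - tan²w) = 12 (using Pythagorean identity)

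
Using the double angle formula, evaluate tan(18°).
tan(18°) = 2 tan 9° / (1 - tan²9°) = 0.3249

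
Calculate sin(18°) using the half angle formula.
sin(18°) = √((1 - cos 36°)/2) = 0.309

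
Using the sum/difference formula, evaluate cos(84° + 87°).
cos(84° + 87°) = cos 84° cos 87° - sin 84° sin 87° = -0.9877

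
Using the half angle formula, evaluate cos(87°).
cos(87°) = √((1 + cos 174°)/2) = 0.05234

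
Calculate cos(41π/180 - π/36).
cos(41π/180 - π/36) = cos 41π/180 cos π/36 + sin 41π/180 sin π/36 = 0.809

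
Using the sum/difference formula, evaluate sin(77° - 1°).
sin(77° - 1°) = sin 77° cos 1° - cos 77° sin 1° = 0.9703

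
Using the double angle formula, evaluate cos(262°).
cos(262°) = cos²131° - sin²131° = -0.1392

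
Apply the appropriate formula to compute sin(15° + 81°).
sin(15° + 81°) = sin 15° cos 81° + cos 15° sin 81° = 0.9945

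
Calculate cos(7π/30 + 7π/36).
cos(7π/30 + 7π/36) = cos 7π/30 cos 7π/36 - sin 7π/30 sin 7π/36 = 0.225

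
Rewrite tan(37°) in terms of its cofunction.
tan(37°) = cot(90° - 37°) = cot(53°)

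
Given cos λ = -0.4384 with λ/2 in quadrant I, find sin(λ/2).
sin(λ/2) = ±√((1 - cos λ)/2); positive since λ/2 ∈ QI, so sin(λ/2) = 0.8481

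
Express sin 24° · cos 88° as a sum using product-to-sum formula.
sin 24° cos 88° = (1/2)[sin(24°+88°) + sin(24°-88°)]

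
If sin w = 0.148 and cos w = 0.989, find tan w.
tan w = sin w / cos w = 0.1496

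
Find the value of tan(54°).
tan(54°) = 1.376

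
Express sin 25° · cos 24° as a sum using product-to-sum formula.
sin 25° cos 24° = (1/2)[sin(25°+24°) + sin(25°-24°)]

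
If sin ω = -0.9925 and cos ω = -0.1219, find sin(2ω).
sin(2ω) = 2 sin ω cos ω = 0.242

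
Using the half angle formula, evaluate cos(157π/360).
cos(157π/360) = √((1 + cos 157π/180)/2) = 0.1994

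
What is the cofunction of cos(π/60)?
cos(π/60) = sin(π/2 - π/60) = sin(29π/60)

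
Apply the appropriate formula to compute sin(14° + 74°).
sin(14° + 74°) = sin 14° cos 74° + cos 14° sin 74° = 0.9994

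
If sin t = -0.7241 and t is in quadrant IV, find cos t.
cos t = 0.6897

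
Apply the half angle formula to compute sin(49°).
sin(49°) = √((1 - cos 98°)/2) = 0.7547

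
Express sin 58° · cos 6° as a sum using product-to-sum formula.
sin 58° cos 6° = (1/2)[sin(58°+6°) + sin(58°-6°)]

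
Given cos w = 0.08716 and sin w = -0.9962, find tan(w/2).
tan(w/2) = sin w / (1 + cos w) = -0.9163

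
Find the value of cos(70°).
cos(70°) = 0.342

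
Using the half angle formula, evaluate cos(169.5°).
cos(169.5°) = -√((1 + cos 339°)/2) = -0.9833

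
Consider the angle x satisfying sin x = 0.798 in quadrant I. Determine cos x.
cos x = √(1 - sin²x) = 0.6027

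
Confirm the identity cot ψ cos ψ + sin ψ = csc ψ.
LHS = cos²ψ/sin ψ + sin ψ = (cos²ψ + sin²ψ)/sin ψ = 1/sin ψ = csc ψ = RHS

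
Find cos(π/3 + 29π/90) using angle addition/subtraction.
cos(π/3 + 29π/90) = cos π/3 cos 29π/90 - sin π/3 sin 29π/90 = -0.4695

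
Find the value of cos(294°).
cos(294°) = 0.4067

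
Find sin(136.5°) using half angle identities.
sin(136.5°) = √((1 - cos 273°)/2) = 0.6884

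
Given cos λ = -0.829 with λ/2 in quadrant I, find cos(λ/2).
cos(λ/2) = ±√((1 + cos λ)/2); positive since λ/2 ∈ QI, so cos(λ/2) = 0.2924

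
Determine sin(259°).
sin(259°) = -0.9816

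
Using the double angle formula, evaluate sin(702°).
sin(702°) = 2 sin 351° cos 351° = -0.309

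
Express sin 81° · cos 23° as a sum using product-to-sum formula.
sin 81° cos 23° = (1/2)[sin(81°+23°) + sin(81°-23°)]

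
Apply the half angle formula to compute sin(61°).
sin(61°) = √((1 - cos 122°)/2) = 0.8746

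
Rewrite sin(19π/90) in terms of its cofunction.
sin(19π/90) = cos(π/2 - 19π/90) = cos(13π/45)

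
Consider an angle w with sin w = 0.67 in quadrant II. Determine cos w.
cos w = ±√(1 - sin²w) = -0.7424 (negative in QII)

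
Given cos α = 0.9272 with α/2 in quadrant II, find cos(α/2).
cos(α/2) = ±√((1 + cos α)/2); negative since α/2 ∈ QII, so cos(α/2) = -0.9816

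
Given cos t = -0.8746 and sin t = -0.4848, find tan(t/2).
tan(t/2) = sin t / (1 + cos t) = -3.866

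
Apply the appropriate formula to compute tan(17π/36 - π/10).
tan(17π/36 - π/10) = (tan 17π/36 - tan π/10)/(1 + tan 17π/36 tan π/10) = 2.356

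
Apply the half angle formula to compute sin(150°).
sin(150°) = √((1 - cos 300°)/2) = 1/2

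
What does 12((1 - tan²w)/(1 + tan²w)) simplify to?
12((1 - tan²w)/(1 + tan²w)) = 12(cos(2w)) (using Double angle)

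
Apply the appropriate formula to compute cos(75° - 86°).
cos(75° - 86°) = cos 75° cos 86° + sin 75° sin 86° = 0.9816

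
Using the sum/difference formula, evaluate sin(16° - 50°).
sin(16° - 50°) = sin 16° cos 50° - cos 16° sin 50° = -0.5592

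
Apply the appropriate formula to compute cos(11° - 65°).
cos(11° - 65°) = cos 11° cos 65° + sin 11° sin 65° = 0.5878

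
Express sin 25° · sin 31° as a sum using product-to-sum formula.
sin 25° sin 31° = (1/2)[cos(25°-31°) - cos(25°+31°)]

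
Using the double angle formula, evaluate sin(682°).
sin(682°) = 2 sin 341° cos 341° = -0.6157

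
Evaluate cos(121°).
cos(121°) = -0.515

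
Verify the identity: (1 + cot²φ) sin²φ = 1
LHS = csc²φ · sin²φ = (1/sin²φ) · sin²φ = 1 = RHS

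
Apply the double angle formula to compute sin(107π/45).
sin(107π/45) = 2 sin 107π/90 cos 107π/90 = 0.9272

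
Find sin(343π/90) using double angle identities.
sin(343π/90) = 2 sin 343π/180 cos 343π/180 = -0.5592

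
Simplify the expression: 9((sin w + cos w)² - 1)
9((sin w + cos w)² - 1) = 9(sin(2w)) (using Pythagorean + double angle)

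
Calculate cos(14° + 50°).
cos(14° + 50°) = cos 14° cos 50° - sin 14° sin 50° = 0.4384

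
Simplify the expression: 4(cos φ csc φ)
4(cos φ csc φ) = 4(cot φ) (using Reciprocal + quotient)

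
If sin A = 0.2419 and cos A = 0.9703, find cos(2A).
cos(2A) = cos²A - sin²A = 0.883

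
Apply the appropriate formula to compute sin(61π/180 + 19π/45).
sin(61π/180 + 19π/45) = sin 61π/180 cos 19π/45 + cos 61π/180 sin 19π/45 = 0.682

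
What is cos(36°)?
cos(36°) = 0.809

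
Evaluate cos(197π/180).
cos(197π/180) = -0.9563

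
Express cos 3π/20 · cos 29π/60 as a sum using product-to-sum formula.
cos 3π/20 cos 29π/60 = (1/2)[cos(3π/20-29π/60) + cos(3π/20+29π/60)]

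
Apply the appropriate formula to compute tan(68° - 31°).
tan(68° - 31°) = (tan 68° - tan 31°)/(1 + tan 68° tan 31°) = 0.7536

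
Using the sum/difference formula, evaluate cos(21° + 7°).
cos(21° + 7°) = cos 21° cos 7° - sin 21° sin 7° = 0.8829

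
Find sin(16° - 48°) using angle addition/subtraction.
sin(16° - 48°) = sin 16° cos 48° - cos 16° sin 48° = -0.5299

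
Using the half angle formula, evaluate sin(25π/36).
sin(25π/36) = √((1 - cos 25π/18)/2) = 0.8192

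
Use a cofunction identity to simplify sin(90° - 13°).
sin(90° - 13°) = cos(13°)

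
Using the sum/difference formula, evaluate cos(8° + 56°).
cos(8° + 56°) = cos 8° cos 56° - sin 8° sin 56° = 0.4384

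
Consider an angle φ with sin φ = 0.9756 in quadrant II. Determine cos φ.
cos φ = ±√(1 - sin²φ) = -0.2196 (negative in QII)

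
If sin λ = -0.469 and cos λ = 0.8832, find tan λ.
tan λ = sin λ / cos λ = -0.531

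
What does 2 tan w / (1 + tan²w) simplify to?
2 tan w / (1 + tan²w) = sin(2w) (using Double angle)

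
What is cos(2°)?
cos(2°) = 0.9994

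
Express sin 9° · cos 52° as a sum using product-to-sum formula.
sin 9° cos 52° = (1/2)[sin(9°+52°) + sin(9°-52°)]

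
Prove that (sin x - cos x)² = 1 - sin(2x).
LHS = sin²x - 2 sin x cos x + cos²x = (sin²x + cos²x) - 2 sin x cos x = 1 - sin(2x) = RHS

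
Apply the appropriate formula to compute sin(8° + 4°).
sin(8° + 4°) = sin 8° cos 4° + cos 8° sin 4° = 0.2079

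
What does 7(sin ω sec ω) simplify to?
7(sin ω sec ω) = 7(tan ω) (using Reciprocal + quotient)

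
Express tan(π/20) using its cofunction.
tan(π/20) = cot(π/2 - π/20) = cot(9π/20)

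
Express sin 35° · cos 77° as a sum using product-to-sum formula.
sin 35° cos 77° = (1/2)[sin(35°+77°) + sin(35°-77°)]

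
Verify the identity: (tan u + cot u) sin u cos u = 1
LHS = (sin u/cos u + cos u/sin u) sin u cos u = ((sin²u + cos²u)/(sin u cos u)) · sin u cos u = sin²u + cos²u = 1 = RHS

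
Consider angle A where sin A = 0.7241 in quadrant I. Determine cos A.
cos A = √(1 - sin²A) = 0.6897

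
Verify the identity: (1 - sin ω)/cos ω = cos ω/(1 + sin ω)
LHS = (1 - sin ω)(1 + sin ω) / (cos ω(1 + sin ω)) = (1 - sin²ω) / (cos ω(1 + sin ω)) = cos²ω / (cos ω(1 + sin ω)) = cos ω/(1 + sin ω) = RHS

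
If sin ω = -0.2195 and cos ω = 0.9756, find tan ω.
tan ω = sin ω / cos ω = -0.225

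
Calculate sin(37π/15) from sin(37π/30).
sin(37π/15) = 2 sin 37π/30 cos 37π/30 = 0.9945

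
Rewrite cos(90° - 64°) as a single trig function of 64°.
cos(90° - 64°) = sin(64°)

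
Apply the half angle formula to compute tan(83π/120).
tan(83π/120) = sin 83π/60 / (1 + cos 83π/60) = -1.455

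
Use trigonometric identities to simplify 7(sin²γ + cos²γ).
7(sin²γ + cos²γ) = 7 (using Pythagorean identity)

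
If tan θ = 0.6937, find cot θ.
cot θ = 1/tan θ = 1.442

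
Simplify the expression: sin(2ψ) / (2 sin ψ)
sin(2ψ) / (2 sin ψ) = cos ψ (using Double angle)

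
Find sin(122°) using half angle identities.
sin(122°) = √((1 - cos 244°)/2) = 0.848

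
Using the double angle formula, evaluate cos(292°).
cos(292°) = cos²146° - sin²146° = 0.3746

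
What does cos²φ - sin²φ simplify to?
cos²φ - sin²φ = cos(2φ) (using Double angle)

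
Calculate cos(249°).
cos(249°) = -0.3584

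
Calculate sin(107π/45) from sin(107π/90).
sin(107π/45) = 2 sin 107π/90 cos 107π/90 = 0.9272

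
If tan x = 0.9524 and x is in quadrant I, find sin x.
sin x = 0.6897 (using tan²x + 1 = sec²x)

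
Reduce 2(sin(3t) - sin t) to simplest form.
2(sin(3t) - sin t) = 2(2 cos(2t) sin t) (using Sum-to-product)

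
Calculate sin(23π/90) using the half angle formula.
sin(23π/90) = √((1 - cos 23π/45)/2) = 0.7193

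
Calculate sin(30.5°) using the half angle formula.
sin(30.5°) = √((1 - cos 61°)/2) = 0.5075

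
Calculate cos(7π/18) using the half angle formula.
cos(7π/18) = √((1 + cos 7π/9)/2) = 0.342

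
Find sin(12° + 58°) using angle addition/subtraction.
sin(12° + 58°) = sin 12° cos 58° + cos 12° sin 58° = 0.9397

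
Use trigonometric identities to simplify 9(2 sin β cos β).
9(2 sin β cos β) = 9(sin(2β)) (using Double angle)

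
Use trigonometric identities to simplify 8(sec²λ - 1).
8(sec²λ - 1) = 8(tan²λ) (using Pythagorean identity)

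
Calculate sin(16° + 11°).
sin(16° + 11°) = sin 16° cos 11° + cos 16° sin 11° = 0.454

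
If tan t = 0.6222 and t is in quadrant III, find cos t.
cos t = -0.8491 (using tan²t + 1 = sec²t)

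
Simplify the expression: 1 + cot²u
1 + cot²u = csc²u (using Pythagorean identity)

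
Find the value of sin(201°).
sin(201°) = -0.3584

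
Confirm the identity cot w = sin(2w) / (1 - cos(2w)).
RHS = 2 sin w cos w / (2sin²w) = cos w/sin w = cot w = LHS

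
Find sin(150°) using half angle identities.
sin(150°) = √((1 - cos 300°)/2) = 1/2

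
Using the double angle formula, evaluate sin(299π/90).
sin(299π/90) = 2 sin 299π/180 cos 299π/180 = -0.848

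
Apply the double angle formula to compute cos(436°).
cos(436°) = cos²218° - sin²218° = 0.2419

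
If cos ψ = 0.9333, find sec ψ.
sec ψ = 1/cos ψ = 1.071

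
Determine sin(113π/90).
sin(113π/90) = -0.7193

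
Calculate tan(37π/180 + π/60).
tan(37π/180 + π/60) = (tan 37π/180 + tan π/60)/(1 - tan 37π/180 tan π/60) = 0.8391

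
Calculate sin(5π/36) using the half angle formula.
sin(5π/36) = √((1 - cos 5π/18)/2) = 0.4226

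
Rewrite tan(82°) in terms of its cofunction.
tan(82°) = cot(90° - 82°) = cot(8°)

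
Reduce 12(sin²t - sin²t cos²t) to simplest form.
12(sin²t - sin²t cos²t) = 12(sin⁴t) (using Factoring)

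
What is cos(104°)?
cos(104°) = -0.2419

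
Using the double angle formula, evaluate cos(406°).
cos(406°) = cos²203° - sin²203° = 0.6947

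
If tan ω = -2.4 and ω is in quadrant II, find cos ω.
cos ω = -0.3846 (using tan²ω + 1 = sec²ω)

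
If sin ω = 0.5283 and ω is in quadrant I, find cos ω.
cos ω = 0.8491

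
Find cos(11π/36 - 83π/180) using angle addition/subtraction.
cos(11π/36 - 83π/180) = cos 11π/36 cos 83π/180 + sin 11π/36 sin 83π/180 = 0.8829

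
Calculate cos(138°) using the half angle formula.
cos(138°) = -√((1 + cos 276°)/2) = -0.7431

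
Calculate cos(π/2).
cos(π/2) = 0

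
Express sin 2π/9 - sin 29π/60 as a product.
sin 2π/9 - sin 29π/60 = 2 cos(127π/360) sin(-47π/360)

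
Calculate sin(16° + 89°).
sin(16° + 89°) = sin 16° cos 89° + cos 16° sin 89° = (√6+√2)/4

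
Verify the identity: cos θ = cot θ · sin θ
RHS = (cos θ/sin θ) · sin θ = cos θ = LHS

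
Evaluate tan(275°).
tan(275°) = -11.43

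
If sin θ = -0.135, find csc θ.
csc θ = 1/sin θ = -7.407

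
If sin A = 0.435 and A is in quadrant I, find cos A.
cos A = 0.9004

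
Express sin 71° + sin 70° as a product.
sin 71° + sin 70° = 2 sin(70.5°) cos(0.5°)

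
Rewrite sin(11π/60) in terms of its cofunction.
sin(11π/60) = cos(π/2 - 11π/60) = cos(19π/60)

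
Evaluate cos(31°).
cos(31°) = 0.8572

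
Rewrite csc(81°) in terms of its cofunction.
csc(81°) = sec(90° - 81°) = sec(9°)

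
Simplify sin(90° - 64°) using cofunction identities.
sin(90° - 64°) = cos(64°)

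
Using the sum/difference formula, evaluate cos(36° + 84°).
cos(36° + 84°) = cos 36° cos 84° - sin 36° sin 84° = -1/2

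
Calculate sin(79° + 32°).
sin(79° + 32°) = sin 79° cos 32° + cos 79° sin 32° = 0.9336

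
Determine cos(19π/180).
cos(19π/180) = 0.9455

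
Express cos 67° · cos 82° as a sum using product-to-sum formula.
cos 67° cos 82° = (1/2)[cos(67°-82°) + cos(67°+82°)]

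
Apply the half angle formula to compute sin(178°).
sin(178°) = √((1 - cos 356°)/2) = 0.0349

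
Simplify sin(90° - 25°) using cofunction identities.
sin(90° - 25°) = cos(25°)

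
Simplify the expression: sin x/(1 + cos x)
sin x/(1 + cos x) = tan(x/2) (using Half angle)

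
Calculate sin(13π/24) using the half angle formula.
sin(13π/24) = √((1 - cos 13π/12)/2) = 0.9914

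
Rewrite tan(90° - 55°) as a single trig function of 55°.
tan(90° - 55°) = cot(55°)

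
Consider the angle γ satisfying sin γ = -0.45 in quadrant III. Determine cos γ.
cos γ = ±√(1 - sin²γ) = -0.893 (negative in QIII)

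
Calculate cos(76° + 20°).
cos(76° + 20°) = cos 76° cos 20° - sin 76° sin 20° = -0.1045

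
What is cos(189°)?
cos(189°) = -0.9877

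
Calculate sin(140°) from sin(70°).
sin(140°) = 2 sin 70° cos 70° = 0.6428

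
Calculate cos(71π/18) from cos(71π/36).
cos(71π/18) = cos²71π/36 - sin²71π/36 = 0.9848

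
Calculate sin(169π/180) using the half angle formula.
sin(169π/180) = √((1 - cos 169π/90)/2) = 0.1908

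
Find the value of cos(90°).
cos(90°) = 0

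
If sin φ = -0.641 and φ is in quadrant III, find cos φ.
cos φ = -0.7675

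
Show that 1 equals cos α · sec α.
RHS = cos α · (1/cos α) = 1 = LHS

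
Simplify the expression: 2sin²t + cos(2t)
2sin²t + cos(2t) = 1 (using Double angle)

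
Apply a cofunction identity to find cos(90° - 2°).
cos(90° - 2°) = sin(2°) = 0.0349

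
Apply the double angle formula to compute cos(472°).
cos(472°) = cos²236° - sin²236° = -0.3746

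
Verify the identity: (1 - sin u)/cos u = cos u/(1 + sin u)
LHS = (1 - sin u)(1 + sin u) / (cos u(1 + sin u)) = (1 - sin²u) / (cos u(1 + sin u)) = cos²u / (cos u(1 + sin u)) = cos u/(1 + sin u) = RHS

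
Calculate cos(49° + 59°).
cos(49° + 59°) = cos 49° cos 59° - sin 49° sin 59° = -0.309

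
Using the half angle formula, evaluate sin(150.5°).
sin(150.5°) = √((1 - cos 301°)/2) = 0.4924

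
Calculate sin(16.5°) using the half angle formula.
sin(16.5°) = √((1 - cos 33°)/2) = 0.284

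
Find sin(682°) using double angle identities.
sin(682°) = 2 sin 341° cos 341° = -0.6157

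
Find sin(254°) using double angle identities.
sin(254°) = 2 sin 127° cos 127° = -0.9613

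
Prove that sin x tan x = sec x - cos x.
RHS = 1/cos x - cos x = (1 - cos²x)/cos x = sin²x/cos x = sin x · (sin x/cos x) = sin x tan x = LHS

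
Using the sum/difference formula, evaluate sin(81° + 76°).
sin(81° + 76°) = sin 81° cos 76° + cos 81° sin 76° = 0.3907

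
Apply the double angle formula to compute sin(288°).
sin(288°) = 2 sin 144° cos 144° = -0.9511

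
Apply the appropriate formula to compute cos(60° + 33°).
cos(60° + 33°) = cos 60° cos 33° - sin 60° sin 33° = -0.05234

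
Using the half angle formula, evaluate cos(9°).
cos(9°) = √((1 + cos 18°)/2) = 0.9877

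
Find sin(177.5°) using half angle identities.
sin(177.5°) = √((1 - cos 355°)/2) = 0.04362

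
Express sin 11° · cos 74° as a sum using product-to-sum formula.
sin 11° cos 74° = (1/2)[sin(11°+74°) + sin(11°-74°)]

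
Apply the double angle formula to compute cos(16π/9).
cos(16π/9) = cos²8π/9 - sin²8π/9 = 0.766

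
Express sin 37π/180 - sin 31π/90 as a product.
sin 37π/180 - sin 31π/90 = 2 cos(11π/40) sin(-5π/72)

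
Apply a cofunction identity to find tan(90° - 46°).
tan(90° - 46°) = cot(46°) = 0.9657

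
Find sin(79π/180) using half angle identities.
sin(79π/180) = √((1 - cos 79π/90)/2) = 0.9816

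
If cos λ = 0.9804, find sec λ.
sec λ = 1/cos λ = 1.02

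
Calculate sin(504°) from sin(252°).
sin(504°) = 2 sin 252° cos 252° = 0.5878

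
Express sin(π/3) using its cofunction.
sin(π/3) = cos(π/2 - π/3) = cos(π/6)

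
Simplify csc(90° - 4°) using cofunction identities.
csc(90° - 4°) = sec(4°)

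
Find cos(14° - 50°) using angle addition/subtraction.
cos(14° - 50°) = cos 14° cos 50° + sin 14° sin 50° = 0.809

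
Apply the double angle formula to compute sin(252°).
sin(252°) = 2 sin 126° cos 126° = -0.9511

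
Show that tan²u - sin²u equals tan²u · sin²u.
LHS = sin²u/cos²u - sin²u = sin²u(1/cos²u - 1) = sin²u · (1 - cos²u)/cos²u = sin²u · sin²u/cos²u = sin²u · tan²u = RHS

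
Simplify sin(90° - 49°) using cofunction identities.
sin(90° - 49°) = cos(49°)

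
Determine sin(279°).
sin(279°) = -0.9877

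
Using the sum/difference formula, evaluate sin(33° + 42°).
sin(33° + 42°) = sin 33° cos 42° + cos 33° sin 42° = (√6+√2)/4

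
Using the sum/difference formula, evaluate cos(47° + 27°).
cos(47° + 27°) = cos 47° cos 27° - sin 47° sin 27° = 0.2756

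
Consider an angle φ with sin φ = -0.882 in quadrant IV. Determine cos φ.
cos φ = √(1 - sin²φ) = 0.4712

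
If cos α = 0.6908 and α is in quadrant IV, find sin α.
sin α = -0.723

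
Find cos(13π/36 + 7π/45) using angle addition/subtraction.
cos(13π/36 + 7π/45) = cos 13π/36 cos 7π/45 - sin 13π/36 sin 7π/45 = -0.05234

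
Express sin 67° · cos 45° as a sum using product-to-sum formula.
sin 67° cos 45° = (1/2)[sin(67°+45°) + sin(67°-45°)]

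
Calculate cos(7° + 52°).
cos(7° + 52°) = cos 7° cos 52° - sin 7° sin 52° = 0.515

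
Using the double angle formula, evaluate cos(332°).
cos(332°) = cos²166° - sin²166° = 0.8829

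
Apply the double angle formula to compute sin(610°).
sin(610°) = 2 sin 305° cos 305° = -0.9397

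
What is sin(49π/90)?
sin(49π/90) = 0.9903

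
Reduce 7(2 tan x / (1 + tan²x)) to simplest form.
7(2 tan x / (1 + tan²x)) = 7(sin(2x)) (using Double angle)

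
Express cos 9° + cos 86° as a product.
cos 9° + cos 86° = 2 cos(47.5°) cos(-38.5°)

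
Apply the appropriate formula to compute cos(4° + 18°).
cos(4° + 18°) = cos 4° cos 18° - sin 4° sin 18° = 0.9272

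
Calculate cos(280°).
cos(280°) = 0.1736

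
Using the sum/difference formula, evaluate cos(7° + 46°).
cos(7° + 46°) = cos 7° cos 46° - sin 7° sin 46° = 0.6018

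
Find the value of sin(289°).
sin(289°) = -0.9455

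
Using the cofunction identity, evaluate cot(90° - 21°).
cot(90° - 21°) = tan(21°) = 0.3839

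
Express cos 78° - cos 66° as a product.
cos 78° - cos 66° = -2 sin(72°) sin(6°)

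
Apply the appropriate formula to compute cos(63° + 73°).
cos(63° + 73°) = cos 63° cos 73° - sin 63° sin 73° = -0.7193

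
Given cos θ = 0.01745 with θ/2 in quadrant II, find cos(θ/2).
cos(θ/2) = ±√((1 + cos θ)/2); negative since θ/2 ∈ QII, so cos(θ/2) = -0.7132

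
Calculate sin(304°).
sin(304°) = -0.829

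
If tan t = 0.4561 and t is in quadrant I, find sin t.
sin t = 0.415 (using tan²t + 1 = sec²t)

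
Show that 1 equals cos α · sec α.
RHS = cos α · (1/cos α) = 1 = LHS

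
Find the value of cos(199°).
cos(199°) = -0.9455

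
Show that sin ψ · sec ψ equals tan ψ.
LHS = sin ψ · (1/cos ψ) = sin ψ/cos ψ = tan ψ = RHS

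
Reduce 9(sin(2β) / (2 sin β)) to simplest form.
9(sin(2β) / (2 sin β)) = 9(cos β) (using Double angle)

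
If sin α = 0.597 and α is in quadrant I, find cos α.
cos α = 0.8022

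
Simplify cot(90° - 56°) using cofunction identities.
cot(90° - 56°) = tan(56°)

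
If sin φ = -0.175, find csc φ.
csc φ = 1/sin φ = -5.714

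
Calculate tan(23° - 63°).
tan(23° - 63°) = (tan 23° - tan 63°)/(1 + tan 23° tan 63°) = -0.8391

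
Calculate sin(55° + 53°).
sin(55° + 53°) = sin 55° cos 53° + cos 55° sin 53° = 0.9511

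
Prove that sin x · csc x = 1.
LHS = sin x · (1/sin x) = 1 = RHS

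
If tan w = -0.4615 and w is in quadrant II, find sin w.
sin w = 0.419 (using tan²w + 1 = sec²w)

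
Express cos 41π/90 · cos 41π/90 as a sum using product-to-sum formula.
cos 41π/90 cos 41π/90 = (1/2)[cos(41π/90-41π/90) + cos(41π/90+41π/90)]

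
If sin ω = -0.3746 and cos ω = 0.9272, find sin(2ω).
sin(2ω) = 2 sin ω cos ω = -0.6947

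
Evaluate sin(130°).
sin(130°) = 0.766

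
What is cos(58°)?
cos(58°) = 0.5299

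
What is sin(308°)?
sin(308°) = -0.788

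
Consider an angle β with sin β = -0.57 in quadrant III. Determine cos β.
cos β = ±√(1 - sin²β) = -0.8216 (negative in QIII)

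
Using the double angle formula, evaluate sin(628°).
sin(628°) = 2 sin 314° cos 314° = -0.9994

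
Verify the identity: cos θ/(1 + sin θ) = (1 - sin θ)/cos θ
RHS = (1 - sin θ)(1 + sin θ) / (cos θ(1 + sin θ)) = (1 - sin²θ) / (cos θ(1 + sin θ)) = cos²θ / (cos θ(1 + sin θ)) = cos θ/(1 + sin θ) = LHS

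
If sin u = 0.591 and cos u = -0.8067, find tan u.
tan u = sin u / cos u = -0.7326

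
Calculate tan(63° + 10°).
tan(63° + 10°) = (tan 63° + tan 10°)/(1 - tan 63° tan 10°) = 3.271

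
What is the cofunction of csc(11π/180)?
csc(11π/180) = sec(π/2 - 11π/180) = sec(79π/180)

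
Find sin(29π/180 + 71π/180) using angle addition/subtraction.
sin(29π/180 + 71π/180) = sin 29π/180 cos 71π/180 + cos 29π/180 sin 71π/180 = 0.9848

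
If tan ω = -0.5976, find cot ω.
cot ω = 1/tan ω = -1.673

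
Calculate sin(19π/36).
sin(19π/36) = 0.9962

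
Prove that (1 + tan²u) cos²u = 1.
LHS = sec²u · cos²u = (1/cos²u) · cos²u = 1 = RHS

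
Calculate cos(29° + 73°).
cos(29° + 73°) = cos 29° cos 73° - sin 29° sin 73° = -0.2079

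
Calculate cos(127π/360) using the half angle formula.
cos(127π/360) = √((1 + cos 127π/180)/2) = 0.4462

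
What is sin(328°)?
sin(328°) = -0.5299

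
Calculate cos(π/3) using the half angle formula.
cos(π/3) = √((1 + cos 2π/3)/2) = 1/2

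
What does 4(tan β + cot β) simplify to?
4(tan β + cot β) = 4(sec β csc β) (using Quotient identities)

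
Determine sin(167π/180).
sin(167π/180) = 0.225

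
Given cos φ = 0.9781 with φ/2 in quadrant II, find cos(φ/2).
cos(φ/2) = ±√((1 + cos φ)/2); negative since φ/2 ∈ QII, so cos(φ/2) = -0.9945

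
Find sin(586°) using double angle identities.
sin(586°) = 2 sin 293° cos 293° = -0.7193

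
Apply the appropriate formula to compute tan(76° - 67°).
tan(76° - 67°) = (tan 76° - tan 67°)/(1 + tan 76° tan 67°) = 0.1584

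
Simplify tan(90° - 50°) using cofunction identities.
tan(90° - 50°) = cot(50°)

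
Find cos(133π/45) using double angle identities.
cos(133π/45) = 2cos²133π/90 - 1 = -0.9903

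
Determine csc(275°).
csc(275°) = -1.004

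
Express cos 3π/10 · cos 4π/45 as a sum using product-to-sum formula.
cos 3π/10 cos 4π/45 = (1/2)[cos(3π/10-4π/45) + cos(3π/10+4π/45)]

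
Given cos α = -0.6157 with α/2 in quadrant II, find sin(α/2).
sin(α/2) = ±√((1 - cos α)/2); positive since α/2 ∈ QII, so sin(α/2) = 0.8988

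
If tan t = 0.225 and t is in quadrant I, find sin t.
sin t = 0.2195 (using tan²t + 1 = sec²t)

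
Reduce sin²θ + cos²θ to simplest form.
sin²θ + cos²θ = 1 (using Pythagorean identity)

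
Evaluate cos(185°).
cos(185°) = -0.9962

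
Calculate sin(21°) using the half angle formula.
sin(21°) = √((1 - cos 42°)/2) = 0.3584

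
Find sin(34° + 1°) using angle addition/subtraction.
sin(34° + 1°) = sin 34° cos 1° + cos 34° sin 1° = 0.5736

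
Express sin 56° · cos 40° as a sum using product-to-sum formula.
sin 56° cos 40° = (1/2)[sin(56°+40°) + sin(56°-40°)]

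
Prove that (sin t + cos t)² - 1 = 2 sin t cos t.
LHS = sin²t + 2 sin t cos t + cos²t - 1 = (sin²t + cos²t) + 2 sin t cos t - 1 = 1 + 2 sin t cos t - 1 = 2 sin t cos t = RHS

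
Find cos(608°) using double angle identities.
cos(608°) = cos²304° - sin²304° = -0.3746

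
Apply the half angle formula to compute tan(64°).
tan(64°) = sin 128° / (1 + cos 128°) = 2.05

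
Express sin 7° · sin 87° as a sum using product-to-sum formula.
sin 7° sin 87° = (1/2)[cos(7°-87°) - cos(7°+87°)]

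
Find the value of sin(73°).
sin(73°) = 0.9563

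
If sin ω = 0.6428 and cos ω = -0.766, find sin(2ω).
sin(2ω) = 2 sin ω cos ω = -0.9848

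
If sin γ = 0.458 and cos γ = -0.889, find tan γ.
tan γ = sin γ / cos γ = -0.5152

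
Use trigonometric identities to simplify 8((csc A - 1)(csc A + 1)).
8((csc A - 1)(csc A + 1)) = 8(cot²A) (using Diff. of squares)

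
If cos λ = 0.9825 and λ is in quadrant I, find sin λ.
sin λ = 0.1863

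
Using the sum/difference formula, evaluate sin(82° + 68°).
sin(82° + 68°) = sin 82° cos 68° + cos 82° sin 68° = 1/2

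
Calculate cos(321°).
cos(321°) = 0.7771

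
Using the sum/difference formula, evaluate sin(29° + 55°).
sin(29° + 55°) = sin 29° cos 55° + cos 29° sin 55° = 0.9945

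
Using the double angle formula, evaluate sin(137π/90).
sin(137π/90) = 2 sin 137π/180 cos 137π/180 = -0.9976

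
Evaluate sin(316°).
sin(316°) = -0.6947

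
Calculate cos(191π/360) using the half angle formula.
cos(191π/360) = -√((1 + cos 191π/180)/2) = -0.09585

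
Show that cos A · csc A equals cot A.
LHS = cos A · (1/sin A) = cos A/sin A = cot A = RHS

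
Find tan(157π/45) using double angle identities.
tan(157π/45) = 2 tan 157π/90 / (1 - tan²157π/90) = 28.64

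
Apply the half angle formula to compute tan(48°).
tan(48°) = sin 96° / (1 + cos 96°) = 1.111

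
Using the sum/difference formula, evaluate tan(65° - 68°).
tan(65° - 68°) = (tan 65° - tan 68°)/(1 + tan 65° tan 68°) = -0.05241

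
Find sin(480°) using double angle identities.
sin(480°) = 2 sin 240° cos 240° = √3/2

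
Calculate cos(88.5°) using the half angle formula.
cos(88.5°) = √((1 + cos 177°)/2) = 0.02618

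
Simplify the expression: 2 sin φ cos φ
2 sin φ cos φ = sin(2φ) (using Double angle)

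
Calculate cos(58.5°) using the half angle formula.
cos(58.5°) = √((1 + cos 117°)/2) = 0.5225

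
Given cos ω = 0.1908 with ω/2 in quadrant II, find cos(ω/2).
cos(ω/2) = ±√((1 + cos ω)/2); negative since ω/2 ∈ QII, so cos(ω/2) = -0.7716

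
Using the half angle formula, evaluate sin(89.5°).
sin(89.5°) = √((1 - cos 179°)/2) = 1.0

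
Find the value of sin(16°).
sin(16°) = 0.2756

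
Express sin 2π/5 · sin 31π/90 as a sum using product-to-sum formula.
sin 2π/5 sin 31π/90 = (1/2)[cos(2π/5-31π/90) - cos(2π/5+31π/90)]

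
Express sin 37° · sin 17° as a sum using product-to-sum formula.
sin 37° sin 17° = (1/2)[cos(37°-17°) - cos(37°+17°)]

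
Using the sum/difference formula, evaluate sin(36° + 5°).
sin(36° + 5°) = sin 36° cos 5° + cos 36° sin 5° = 0.6561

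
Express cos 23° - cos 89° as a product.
cos 23° - cos 89° = -2 sin(56°) sin(-33°)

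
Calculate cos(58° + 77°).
cos(58° + 77°) = cos 58° cos 77° - sin 58° sin 77° = -√2/2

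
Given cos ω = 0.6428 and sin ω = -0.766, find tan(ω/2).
tan(ω/2) = sin ω / (1 + cos ω) = -0.4663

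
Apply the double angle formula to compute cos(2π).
cos(2π) = cos²π - sin²π = 1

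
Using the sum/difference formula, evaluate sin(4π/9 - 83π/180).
sin(4π/9 - 83π/180) = sin 4π/9 cos 83π/180 - cos 4π/9 sin 83π/180 = -0.05234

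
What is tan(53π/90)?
tan(53π/90) = -3.487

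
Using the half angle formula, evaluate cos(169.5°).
cos(169.5°) = -√((1 + cos 339°)/2) = -0.9833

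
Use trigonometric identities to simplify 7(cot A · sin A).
7(cot A · sin A) = 7(cos A) (using Quotient identity)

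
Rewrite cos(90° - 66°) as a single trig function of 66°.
cos(90° - 66°) = sin(66°)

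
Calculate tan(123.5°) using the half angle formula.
tan(123.5°) = sin 247° / (1 + cos 247°) = -1.511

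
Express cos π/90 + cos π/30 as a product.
cos π/90 + cos π/30 = 2 cos(π/45) cos(-π/90)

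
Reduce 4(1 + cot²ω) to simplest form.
4(1 + cot²ω) = 4(csc²ω) (using Pythagorean identity)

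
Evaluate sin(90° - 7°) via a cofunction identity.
sin(90° - 7°) = cos(7°) = 0.9925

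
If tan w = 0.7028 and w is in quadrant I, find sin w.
sin w = 0.575 (using tan²w + 1 = sec²w)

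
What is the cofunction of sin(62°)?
sin(62°) = cos(90° - 62°) = cos(28°)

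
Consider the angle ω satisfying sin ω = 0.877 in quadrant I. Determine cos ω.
cos ω = √(1 - sin²ω) = 0.4805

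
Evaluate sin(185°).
sin(185°) = -0.08716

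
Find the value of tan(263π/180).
tan(263π/180) = 8.144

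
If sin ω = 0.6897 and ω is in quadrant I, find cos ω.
cos ω = 0.7241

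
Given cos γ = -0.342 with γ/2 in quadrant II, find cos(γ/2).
cos(γ/2) = ±√((1 + cos γ)/2); negative since γ/2 ∈ QII, so cos(γ/2) = -0.5736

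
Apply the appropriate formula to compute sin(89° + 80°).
sin(89° + 80°) = sin 89° cos 80° + cos 89° sin 80° = 0.1908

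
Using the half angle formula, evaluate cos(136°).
cos(136°) = -√((1 + cos 272°)/2) = -0.7193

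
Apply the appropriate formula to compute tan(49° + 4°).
tan(49° + 4°) = (tan 49° + tan 4°)/(1 - tan 49° tan 4°) = 1.327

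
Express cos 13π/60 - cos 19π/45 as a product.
cos 13π/60 - cos 19π/45 = -2 sin(23π/72) sin(-37π/360)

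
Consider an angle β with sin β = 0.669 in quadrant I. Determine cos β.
cos β = √(1 - sin²β) = 0.7433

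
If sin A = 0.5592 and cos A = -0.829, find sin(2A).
sin(2A) = 2 sin A cos A = -0.9272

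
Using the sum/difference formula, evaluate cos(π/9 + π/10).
cos(π/9 + π/10) = cos π/9 cos π/10 - sin π/9 sin π/10 = 0.788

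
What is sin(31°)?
sin(31°) = 0.515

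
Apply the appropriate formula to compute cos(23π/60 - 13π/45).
cos(23π/60 - 13π/45) = cos 23π/60 cos 13π/45 + sin 23π/60 sin 13π/45 = 0.9563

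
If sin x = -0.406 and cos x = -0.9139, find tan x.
tan x = sin x / cos x = 0.4442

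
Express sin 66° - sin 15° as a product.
sin 66° - sin 15° = 2 cos(40.5°) sin(25.5°)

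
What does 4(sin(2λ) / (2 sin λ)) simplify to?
4(sin(2λ) / (2 sin λ)) = 4(cos λ) (using Double angle)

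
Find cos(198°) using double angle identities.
cos(198°) = cos²99° - sin²99° = -0.9511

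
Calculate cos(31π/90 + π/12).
cos(31π/90 + π/12) = cos 31π/90 cos π/12 - sin 31π/90 sin π/12 = 0.225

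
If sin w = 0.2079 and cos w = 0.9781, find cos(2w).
cos(2w) = cos²w - sin²w = 0.9135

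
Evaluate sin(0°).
sin(0°) = 0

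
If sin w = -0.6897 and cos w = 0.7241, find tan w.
tan w = sin w / cos w = -0.9525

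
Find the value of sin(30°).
sin(30°) = 1/2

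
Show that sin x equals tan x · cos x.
RHS = (sin x/cos x) · cos x = sin x = LHS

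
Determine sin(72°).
sin(72°) = 0.9511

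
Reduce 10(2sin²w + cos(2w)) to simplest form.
10(2sin²w + cos(2w)) = 10 (using Double angle)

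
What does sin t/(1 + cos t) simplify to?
sin t/(1 + cos t) = tan(t/2) (using Half angle)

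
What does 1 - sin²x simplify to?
1 - sin²x = cos²x (using Pythagorean identity)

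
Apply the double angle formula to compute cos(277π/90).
cos(277π/90) = cos²277π/180 - sin²277π/180 = -0.9703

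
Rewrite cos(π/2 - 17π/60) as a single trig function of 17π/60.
cos(π/2 - 17π/60) = sin(17π/60)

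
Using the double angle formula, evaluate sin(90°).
sin(90°) = 2 sin 45° cos 45° = 1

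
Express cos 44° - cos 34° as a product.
cos 44° - cos 34° = -2 sin(39°) sin(5°)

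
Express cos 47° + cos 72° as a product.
cos 47° + cos 72° = 2 cos(59.5°) cos(-12.5°)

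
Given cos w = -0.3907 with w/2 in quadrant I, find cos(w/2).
cos(w/2) = ±√((1 + cos w)/2); positive since w/2 ∈ QI, so cos(w/2) = 0.552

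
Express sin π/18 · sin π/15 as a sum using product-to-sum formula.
sin π/18 sin π/15 = (1/2)[cos(π/18-π/15) - cos(π/18+π/15)]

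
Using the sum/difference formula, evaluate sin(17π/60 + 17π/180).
sin(17π/60 + 17π/180) = sin 17π/60 cos 17π/180 + cos 17π/60 sin 17π/180 = 0.9272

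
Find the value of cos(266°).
cos(266°) = -0.06976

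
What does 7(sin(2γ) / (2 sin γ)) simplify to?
7(sin(2γ) / (2 sin γ)) = 7(cos γ) (using Double angle)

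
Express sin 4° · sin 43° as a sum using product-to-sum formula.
sin 4° sin 43° = (1/2)[cos(4°-43°) - cos(4°+43°)]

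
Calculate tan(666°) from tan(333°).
tan(666°) = 2 tan 333° / (1 - tan²333°) = -1.376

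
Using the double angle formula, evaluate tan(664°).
tan(664°) = 2 tan 332° / (1 - tan²332°) = -1.483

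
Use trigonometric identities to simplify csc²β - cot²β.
csc²β - cot²β = 1 (using Pythagorean identity)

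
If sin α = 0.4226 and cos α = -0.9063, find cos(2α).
cos(2α) = cos²α - sin²α = 0.6428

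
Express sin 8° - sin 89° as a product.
sin 8° - sin 89° = 2 cos(48.5°) sin(-40.5°)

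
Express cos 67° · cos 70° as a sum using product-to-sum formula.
cos 67° cos 70° = (1/2)[cos(67°-70°) + cos(67°+70°)]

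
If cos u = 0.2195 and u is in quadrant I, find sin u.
sin u = 0.9756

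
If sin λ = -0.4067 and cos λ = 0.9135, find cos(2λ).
cos(2λ) = cos²λ - sin²λ = 0.6691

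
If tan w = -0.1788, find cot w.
cot w = 1/tan w = -5.593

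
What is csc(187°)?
csc(187°) = -8.206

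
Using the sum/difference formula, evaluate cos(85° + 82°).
cos(85° + 82°) = cos 85° cos 82° - sin 85° sin 82° = -0.9744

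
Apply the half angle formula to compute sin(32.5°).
sin(32.5°) = √((1 - cos 65°)/2) = 0.5373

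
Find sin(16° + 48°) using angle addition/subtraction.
sin(16° + 48°) = sin 16° cos 48° + cos 16° sin 48° = 0.8988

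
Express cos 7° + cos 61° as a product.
cos 7° + cos 61° = 2 cos(34°) cos(-27°)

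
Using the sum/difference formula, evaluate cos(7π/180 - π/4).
cos(7π/180 - π/4) = cos 7π/180 cos π/4 + sin 7π/180 sin π/4 = 0.788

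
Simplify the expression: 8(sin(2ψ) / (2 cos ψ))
8(sin(2ψ) / (2 cos ψ)) = 8(sin ψ) (using Double angle)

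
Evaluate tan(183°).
tan(183°) = 0.05241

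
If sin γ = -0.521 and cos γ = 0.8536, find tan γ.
tan γ = sin γ / cos γ = -0.6104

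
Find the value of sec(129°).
sec(129°) = -1.589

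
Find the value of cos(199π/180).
cos(199π/180) = -0.9455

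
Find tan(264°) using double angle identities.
tan(264°) = 2 tan 132° / (1 - tan²132°) = 9.514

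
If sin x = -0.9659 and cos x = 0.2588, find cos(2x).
cos(2x) = cos²x - sin²x = -0.866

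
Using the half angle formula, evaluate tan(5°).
tan(5°) = sin 10° / (1 + cos 10°) = 0.08749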